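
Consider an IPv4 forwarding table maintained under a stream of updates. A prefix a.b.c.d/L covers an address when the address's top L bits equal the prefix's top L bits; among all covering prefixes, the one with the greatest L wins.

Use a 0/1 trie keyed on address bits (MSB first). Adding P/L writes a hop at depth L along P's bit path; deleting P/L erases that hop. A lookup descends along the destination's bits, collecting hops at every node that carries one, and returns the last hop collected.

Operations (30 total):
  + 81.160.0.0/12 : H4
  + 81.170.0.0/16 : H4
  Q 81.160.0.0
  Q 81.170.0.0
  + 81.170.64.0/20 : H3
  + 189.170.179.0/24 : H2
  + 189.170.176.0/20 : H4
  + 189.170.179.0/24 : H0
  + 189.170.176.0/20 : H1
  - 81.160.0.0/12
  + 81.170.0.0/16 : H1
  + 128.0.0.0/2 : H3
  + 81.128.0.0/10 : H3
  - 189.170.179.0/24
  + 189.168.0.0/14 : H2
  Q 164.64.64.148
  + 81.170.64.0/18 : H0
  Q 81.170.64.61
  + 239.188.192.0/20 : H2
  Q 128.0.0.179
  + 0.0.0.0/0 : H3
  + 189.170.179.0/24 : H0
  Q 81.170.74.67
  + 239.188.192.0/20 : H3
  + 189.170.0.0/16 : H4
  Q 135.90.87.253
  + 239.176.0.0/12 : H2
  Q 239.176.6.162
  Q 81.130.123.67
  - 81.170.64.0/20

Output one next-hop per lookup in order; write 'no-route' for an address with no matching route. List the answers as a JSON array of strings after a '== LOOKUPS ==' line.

Trace:
  add 81.160.0.0/12 -> H4 at depth 12
  add 81.170.0.0/16 -> H4 at depth 16
  ? 81.160.0.0  path d0:-→d1:-→d2:-→d3:-→d4:-→d5:-→d6:-→d7:-→d8:-→d9:-→d10:-→d11:-→d12:H4  best=H4
  ? 81.170.0.0  path d0:-→d1:-→d2:-→d3:-→d4:-→d5:-→d6:-→d7:-→d8:-→d9:-→d10:-→d11:-→d12:H4→d13:-→d14:-→d15:-→d16:H4  best=H4
  add 81.170.64.0/20 -> H3 at depth 20
  add 189.170.179.0/24 -> H2 at depth 24
  add 189.170.176.0/20 -> H4 at depth 20
  add 189.170.179.0/24 -> H0 at depth 24
  add 189.170.176.0/20 -> H1 at depth 20
  del 81.160.0.0/12 (clear depth 12)
  add 81.170.0.0/16 -> H1 at depth 16
  add 128.0.0.0/2 -> H3 at depth 2
  add 81.128.0.0/10 -> H3 at depth 10
  del 189.170.179.0/24 (clear depth 24)
  add 189.168.0.0/14 -> H2 at depth 14
  ? 164.64.64.148  path d0:-→d1:-→d2:H3→d3:-  best=H3
  add 81.170.64.0/18 -> H0 at depth 18
  ? 81.170.64.61  path d0:-→d1:-→d2:-→d3:-→d4:-→d5:-→d6:-→d7:-→d8:-→d9:-→d10:H3→d11:-→d12:-→d13:-→d14:-→d15:-→d16:H1→d17:-→d18:H0→d19:-→d20:H3  best=H3
  add 239.188.192.0/20 -> H2 at depth 20
  ? 128.0.0.179  path d0:-→d1:-→d2:H3  best=H3
  add 0.0.0.0/0 -> H3 at depth 0
  add 189.170.179.0/24 -> H0 at depth 24
  ? 81.170.74.67  path d0:H3→d1:-→d2:-→d3:-→d4:-→d5:-→d6:-→d7:-→d8:-→d9:-→d10:H3→d11:-→d12:-→d13:-→d14:-→d15:-→d16:H1→d17:-→d18:H0→d19:-→d20:H3  best=H3
  add 239.188.192.0/20 -> H3 at depth 20
  add 189.170.0.0/16 -> H4 at depth 16
  ? 135.90.87.253  path d0:H3→d1:-→d2:H3  best=H3
  add 239.176.0.0/12 -> H2 at depth 12
  ? 239.176.6.162  path d0:H3→d1:-→d2:-→d3:-→d4:-→d5:-→d6:-→d7:-→d8:-→d9:-→d10:-→d11:-→d12:H2  best=H2
  ? 81.130.123.67  path d0:H3→d1:-→d2:-→d3:-→d4:-→d5:-→d6:-→d7:-→d8:-→d9:-→d10:H3  best=H3
  del 81.170.64.0/20 (clear depth 20)

== LOOKUPS ==
["H4","H4","H3","H3","H3","H3","H3","H2","H3"]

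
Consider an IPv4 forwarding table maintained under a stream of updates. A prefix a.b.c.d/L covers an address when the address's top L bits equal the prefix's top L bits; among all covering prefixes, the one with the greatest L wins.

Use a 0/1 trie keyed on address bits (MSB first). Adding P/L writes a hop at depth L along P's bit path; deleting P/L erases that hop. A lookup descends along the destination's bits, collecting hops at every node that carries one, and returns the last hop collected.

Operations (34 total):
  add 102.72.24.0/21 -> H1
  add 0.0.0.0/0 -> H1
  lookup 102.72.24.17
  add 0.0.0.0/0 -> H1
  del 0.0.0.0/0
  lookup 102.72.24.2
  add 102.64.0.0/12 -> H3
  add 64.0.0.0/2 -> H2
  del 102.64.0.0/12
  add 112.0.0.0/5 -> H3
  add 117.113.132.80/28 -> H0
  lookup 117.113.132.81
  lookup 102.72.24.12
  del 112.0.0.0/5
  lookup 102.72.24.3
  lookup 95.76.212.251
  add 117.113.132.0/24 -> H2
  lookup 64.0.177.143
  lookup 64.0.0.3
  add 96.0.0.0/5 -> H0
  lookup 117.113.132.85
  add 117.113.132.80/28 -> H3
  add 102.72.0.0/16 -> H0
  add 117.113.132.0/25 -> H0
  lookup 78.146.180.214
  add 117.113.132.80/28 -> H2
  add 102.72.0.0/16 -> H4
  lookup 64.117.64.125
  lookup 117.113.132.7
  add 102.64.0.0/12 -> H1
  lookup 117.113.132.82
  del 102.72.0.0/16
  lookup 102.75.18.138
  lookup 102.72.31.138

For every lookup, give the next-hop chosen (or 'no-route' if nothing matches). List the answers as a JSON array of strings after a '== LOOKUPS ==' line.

Apply in order:
  add 102.72.24.0/21 -> H1 at depth 21
  add 0.0.0.0/0 -> H1 at depth 0
  ? 102.72.24.17  path d0:H1→d1:-→d2:-→d3:-→d4:-→d5:-→d6:-→d7:-→d8:-→d9:-→d10:-→d11:-→d12:-→d13:-→d14:-→d15:-→d16:-→d17:-→d18:-→d19:-→d20:-→d21:H1  best=H1
  add 0.0.0.0/0 -> H1 at depth 0
  - 0.0.0.0/0 clear@0
  ? 102.72.24.2  path d0:-→d1:-→d2:-→d3:-→d4:-→d5:-→d6:-→d7:-→d8:-→d9:-→d10:-→d11:-→d12:-→d13:-→d14:-→d15:-→d16:-→d17:-→d18:-→d19:-→d20:-→d21:H1  best=H1
  add 102.64.0.0/12 -> H3 at depth 12
  add 64.0.0.0/2 -> H2 at depth 2
  - 102.64.0.0/12 clear@12
  add 112.0.0.0/5 -> H3 at depth 5
  add 117.113.132.80/28 -> H0 at depth 28
  ? 117.113.132.81  path d0:-→d1:-→d2:H2→d3:-→d4:-→d5:H3→d6:-→d7:-→d8:-→d9:-→d10:-→d11:-→d12:-→d13:-→d14:-→d15:-→d16:-→d17:-→d18:-→d19:-→d20:-→d21:-→d22:-→d23:-→d24:-→d25:-→d26:-→d27:-→d28:H0  best=H0
  ? 102.72.24.12  path d0:-→d1:-→d2:H2→d3:-→d4:-→d5:-→d6:-→d7:-→d8:-→d9:-→d10:-→d11:-→d12:-→d13:-→d14:-→d15:-→d16:-→d17:-→d18:-→d19:-→d20:-→d21:H1  best=H1
  - 112.0.0.0/5 clear@5
  ? 102.72.24.3  path d0:-→d1:-→d2:H2→d3:-→d4:-→d5:-→d6:-→d7:-→d8:-→d9:-→d10:-→d11:-→d12:-→d13:-→d14:-→d15:-→d16:-→d17:-→d18:-→d19:-→d20:-→d21:H1  best=H1
  ? 95.76.212.251  path d0:-→d1:-→d2:H2  best=H2
  add 117.113.132.0/24 -> H2 at depth 24
  ? 64.0.177.143  path d0:-→d1:-→d2:H2  best=H2
  ? 64.0.0.3  path d0:-→d1:-→d2:H2  best=H2
  add 96.0.0.0/5 -> H0 at depth 5
  ? 117.113.132.85  path d0:-→d1:-→d2:H2→d3:-→d4:-→d5:-→d6:-→d7:-→d8:-→d9:-→d10:-→d11:-→d12:-→d13:-→d14:-→d15:-→d16:-→d17:-→d18:-→d19:-→d20:-→d21:-→d22:-→d23:-→d24:H2→d25:-→d26:-→d27:-→d28:H0  best=H0
  add 117.113.132.80/28 -> H3 at depth 28
  add 102.72.0.0/16 -> H0 at depth 16
  add 117.113.132.0/25 -> H0 at depth 25
  ? 78.146.180.214  path d0:-→d1:-→d2:H2  best=H2
  add 117.113.132.80/28 -> H2 at depth 28
  add 102.72.0.0/16 -> H4 at depth 16
  ? 64.117.64.125  path d0:-→d1:-→d2:H2  best=H2
  ? 117.113.132.7  path d0:-→d1:-→d2:H2→d3:-→d4:-→d5:-→d6:-→d7:-→d8:-→d9:-→d10:-→d11:-→d12:-→d13:-→d14:-→d15:-→d16:-→d17:-→d18:-→d19:-→d20:-→d21:-→d22:-→d23:-→d24:H2→d25:H0  best=H0
  add 102.64.0.0/12 -> H1 at depth 12
  ? 117.113.132.82  path d0:-→d1:-→d2:H2→d3:-→d4:-→d5:-→d6:-→d7:-→d8:-→d9:-→d10:-→d11:-→d12:-→d13:-→d14:-→d15:-→d16:-→d17:-→d18:-→d19:-→d20:-→d21:-→d22:-→d23:-→d24:H2→d25:H0→d26:-→d27:-→d28:H2  best=H2
  - 102.72.0.0/16 clear@16
  ? 102.75.18.138  path d0:-→d1:-→d2:H2→d3:-→d4:-→d5:H0→d6:-→d7:-→d8:-→d9:-→d10:-→d11:-→d12:H1→d13:-→d14:-  best=H1
  ? 102.72.31.138  path d0:-→d1:-→d2:H2→d3:-→d4:-→d5:H0→d6:-→d7:-→d8:-→d9:-→d10:-→d11:-→d12:H1→d13:-→d14:-→d15:-→d16:-→d17:-→d18:-→d19:-→d20:-→d21:H1  best=H1

== LOOKUPS ==
["H1","H1","H0","H1","H1","H2","H2","H2","H0","H2","H2","H0","H2","H1","H1"]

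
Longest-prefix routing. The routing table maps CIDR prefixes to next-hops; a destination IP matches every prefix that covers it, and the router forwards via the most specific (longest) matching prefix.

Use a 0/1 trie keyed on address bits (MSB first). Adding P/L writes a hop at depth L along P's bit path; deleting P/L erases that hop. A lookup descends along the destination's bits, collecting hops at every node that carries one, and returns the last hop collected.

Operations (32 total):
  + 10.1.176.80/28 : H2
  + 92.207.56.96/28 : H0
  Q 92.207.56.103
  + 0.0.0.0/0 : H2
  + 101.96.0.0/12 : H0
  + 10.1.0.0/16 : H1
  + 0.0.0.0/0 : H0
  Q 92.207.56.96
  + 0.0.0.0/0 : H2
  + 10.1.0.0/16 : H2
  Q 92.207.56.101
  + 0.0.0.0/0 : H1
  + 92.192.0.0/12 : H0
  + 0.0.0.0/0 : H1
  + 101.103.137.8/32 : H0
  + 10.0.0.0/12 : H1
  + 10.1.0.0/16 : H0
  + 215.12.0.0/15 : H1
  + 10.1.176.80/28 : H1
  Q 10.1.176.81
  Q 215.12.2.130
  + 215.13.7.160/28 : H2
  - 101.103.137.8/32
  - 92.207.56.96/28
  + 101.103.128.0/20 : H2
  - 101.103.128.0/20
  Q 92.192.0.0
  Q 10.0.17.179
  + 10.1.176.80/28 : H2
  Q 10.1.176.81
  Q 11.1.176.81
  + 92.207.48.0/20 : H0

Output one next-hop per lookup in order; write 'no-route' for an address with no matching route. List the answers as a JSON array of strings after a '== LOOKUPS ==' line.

Apply in order:
  + 10.1.176.80/28 (H2) depth=28
  + 92.207.56.96/28 (H0) depth=28
  ? 92.207.56.103  path d0:-→d1:-→d2:-→d3:-→d4:-→d5:-→d6:-→d7:-→d8:-→d9:-→d10:-→d11:-→d12:-→d13:-→d14:-→d15:-→d16:-→d17:-→d18:-→d19:-→d20:-→d21:-→d22:-→d23:-→d24:-→d25:-→d26:-→d27:-→d28:H0  best=H0
  + 0.0.0.0/0 (H2) depth=0
  + 101.96.0.0/12 (H0) depth=12
  + 10.1.0.0/16 (H1) depth=16
  + 0.0.0.0/0 (H0) depth=0
  ? 92.207.56.96  path d0:H0→d1:-→d2:-→d3:-→d4:-→d5:-→d6:-→d7:-→d8:-→d9:-→d10:-→d11:-→d12:-→d13:-→d14:-→d15:-→d16:-→d17:-→d18:-→d19:-→d20:-→d21:-→d22:-→d23:-→d24:-→d25:-→d26:-→d27:-→d28:H0  best=H0
  + 0.0.0.0/0 (H2) depth=0
  + 10.1.0.0/16 (H2) depth=16
  ? 92.207.56.101  path d0:H2→d1:-→d2:-→d3:-→d4:-→d5:-→d6:-→d7:-→d8:-→d9:-→d10:-→d11:-→d12:-→d13:-→d14:-→d15:-→d16:-→d17:-→d18:-→d19:-→d20:-→d21:-→d22:-→d23:-→d24:-→d25:-→d26:-→d27:-→d28:H0  best=H0
  + 0.0.0.0/0 (H1) depth=0
  + 92.192.0.0/12 (H0) depth=12
  + 0.0.0.0/0 (H1) depth=0
  + 101.103.137.8/32 (H0) depth=32
  + 10.0.0.0/12 (H1) depth=12
  + 10.1.0.0/16 (H0) depth=16
  + 215.12.0.0/15 (H1) depth=15
  + 10.1.176.80/28 (H1) depth=28
  ? 10.1.176.81  path d0:H1→d1:-→d2:-→d3:-→d4:-→d5:-→d6:-→d7:-→d8:-→d9:-→d10:-→d11:-→d12:H1→d13:-→d14:-→d15:-→d16:H0→d17:-→d18:-→d19:-→d20:-→d21:-→d22:-→d23:-→d24:-→d25:-→d26:-→d27:-→d28:H1  best=H1
  ? 215.12.2.130  path d0:H1→d1:-→d2:-→d3:-→d4:-→d5:-→d6:-→d7:-→d8:-→d9:-→d10:-→d11:-→d12:-→d13:-→d14:-→d15:H1  best=H1
  + 215.13.7.160/28 (H2) depth=28
  del 101.103.137.8/32 (clear depth 32)
  del 92.207.56.96/28 (clear depth 28)
  + 101.103.128.0/20 (H2) depth=20
  del 101.103.128.0/20 (clear depth 20)
  ? 92.192.0.0  path d0:H1→d1:-→d2:-→d3:-→d4:-→d5:-→d6:-→d7:-→d8:-→d9:-→d10:-→d11:-→d12:H0  best=H0
  ? 10.0.17.179  path d0:H1→d1:-→d2:-→d3:-→d4:-→d5:-→d6:-→d7:-→d8:-→d9:-→d10:-→d11:-→d12:H1→d13:-→d14:-→d15:-  best=H1
  + 10.1.176.80/28 (H2) depth=28
  ? 10.1.176.81  path d0:H1→d1:-→d2:-→d3:-→d4:-→d5:-→d6:-→d7:-→d8:-→d9:-→d10:-→d11:-→d12:H1→d13:-→d14:-→d15:-→d16:H0→d17:-→d18:-→d19:-→d20:-→d21:-→d22:-→d23:-→d24:-→d25:-→d26:-→d27:-→d28:H2  best=H2
  ? 11.1.176.81  path d0:H1→d1:-→d2:-→d3:-→d4:-→d5:-→d6:-→d7:-  best=H1
  + 92.207.48.0/20 (H0) depth=20

== LOOKUPS ==
["H0","H0","H0","H1","H1","H0","H1","H2","H1"]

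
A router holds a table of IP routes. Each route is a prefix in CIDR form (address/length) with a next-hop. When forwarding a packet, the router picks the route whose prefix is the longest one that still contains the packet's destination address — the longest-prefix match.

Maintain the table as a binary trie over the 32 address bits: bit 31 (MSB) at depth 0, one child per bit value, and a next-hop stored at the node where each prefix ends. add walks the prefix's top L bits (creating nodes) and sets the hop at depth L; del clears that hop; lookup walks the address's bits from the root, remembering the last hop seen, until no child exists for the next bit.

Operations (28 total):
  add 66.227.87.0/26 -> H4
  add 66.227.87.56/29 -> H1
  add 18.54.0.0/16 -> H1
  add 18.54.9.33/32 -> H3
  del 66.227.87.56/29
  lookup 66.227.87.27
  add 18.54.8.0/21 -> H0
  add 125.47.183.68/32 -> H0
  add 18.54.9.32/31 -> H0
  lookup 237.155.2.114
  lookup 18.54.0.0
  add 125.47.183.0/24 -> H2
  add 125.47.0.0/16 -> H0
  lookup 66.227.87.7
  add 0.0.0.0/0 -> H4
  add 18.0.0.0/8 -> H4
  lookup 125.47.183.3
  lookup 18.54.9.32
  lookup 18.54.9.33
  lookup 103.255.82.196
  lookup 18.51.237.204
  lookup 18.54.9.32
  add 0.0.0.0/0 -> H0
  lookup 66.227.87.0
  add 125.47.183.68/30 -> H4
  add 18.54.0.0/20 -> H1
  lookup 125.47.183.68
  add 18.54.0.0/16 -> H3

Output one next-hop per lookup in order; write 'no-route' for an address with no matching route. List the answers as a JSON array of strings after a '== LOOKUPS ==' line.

Trace:
  + 66.227.87.0/26 (H4) depth=26
  + 66.227.87.56/29 (H1) depth=29
  + 18.54.0.0/16 (H1) depth=16
  + 18.54.9.33/32 (H3) depth=32
  - 66.227.87.56/29 clear@29
  lookup 66.227.87.27: bits 01000010111000110101011100 walk d0:-→d1:-→d2:-→d3:-→d4:-→d5:-→d6:-→d7:-→d8:-→d9:-→d10:-→d11:-→d12:-→d13:-→d14:-→d15:-→d16:-→d17:-→d18:-→d19:-→d20:-→d21:-→d22:-→d23:-→d24:-→d25:-→d26:H4 -> H4
  + 18.54.8.0/21 (H0) depth=21
  + 125.47.183.68/32 (H0) depth=32
  + 18.54.9.32/31 (H0) depth=31
  lookup 237.155.2.114: bits ε walk d0:- -> no-route
  lookup 18.54.0.0: bits 00010010001101100000 walk d0:-→d1:-→d2:-→d3:-→d4:-→d5:-→d6:-→d7:-→d8:-→d9:-→d10:-→d11:-→d12:-→d13:-→d14:-→d15:-→d16:H1→d17:-→d18:-→d19:-→d20:- -> H1
  + 125.47.183.0/24 (H2) depth=24
  + 125.47.0.0/16 (H0) depth=16
  lookup 66.227.87.7: bits 01000010111000110101011100 walk d0:-→d1:-→d2:-→d3:-→d4:-→d5:-→d6:-→d7:-→d8:-→d9:-→d10:-→d11:-→d12:-→d13:-→d14:-→d15:-→d16:-→d17:-→d18:-→d19:-→d20:-→d21:-→d22:-→d23:-→d24:-→d25:-→d26:H4 -> H4
  + 0.0.0.0/0 (H4) depth=0
  + 18.0.0.0/8 (H4) depth=8
  lookup 125.47.183.3: bits 0111110100101111101101110 walk d0:H4→d1:-→d2:-→d3:-→d4:-→d5:-→d6:-→d7:-→d8:-→d9:-→d10:-→d11:-→d12:-→d13:-→d14:-→d15:-→d16:H0→d17:-→d18:-→d19:-→d20:-→d21:-→d22:-→d23:-→d24:H2→d25:- -> H2
  lookup 18.54.9.32: bits 0001001000110110000010010010000 walk d0:H4→d1:-→d2:-→d3:-→d4:-→d5:-→d6:-→d7:-→d8:H4→d9:-→d10:-→d11:-→d12:-→d13:-→d14:-→d15:-→d16:H1→d17:-→d18:-→d19:-→d20:-→d21:H0→d22:-→d23:-→d24:-→d25:-→d26:-→d27:-→d28:-→d29:-→d30:-→d31:H0 -> H0
  lookup 18.54.9.33: bits 00010010001101100000100100100001 walk d0:H4→d1:-→d2:-→d3:-→d4:-→d5:-→d6:-→d7:-→d8:H4→d9:-→d10:-→d11:-→d12:-→d13:-→d14:-→d15:-→d16:H1→d17:-→d18:-→d19:-→d20:-→d21:H0→d22:-→d23:-→d24:-→d25:-→d26:-→d27:-→d28:-→d29:-→d30:-→d31:H0→d32:H3 -> H3
  lookup 103.255.82.196: bits 011 walk d0:H4→d1:-→d2:-→d3:- -> H4
  lookup 18.51.237.204: bits 0001001000110 walk d0:H4→d1:-→d2:-→d3:-→d4:-→d5:-→d6:-→d7:-→d8:H4→d9:-→d10:-→d11:-→d12:-→d13:- -> H4
  lookup 18.54.9.32: bits 0001001000110110000010010010000 walk d0:H4→d1:-→d2:-→d3:-→d4:-→d5:-→d6:-→d7:-→d8:H4→d9:-→d10:-→d11:-→d12:-→d13:-→d14:-→d15:-→d16:H1→d17:-→d18:-→d19:-→d20:-→d21:H0→d22:-→d23:-→d24:-→d25:-→d26:-→d27:-→d28:-→d29:-→d30:-→d31:H0 -> H0
  + 0.0.0.0/0 (H0) depth=0
  lookup 66.227.87.0: bits 01000010111000110101011100 walk d0:H0→d1:-→d2:-→d3:-→d4:-→d5:-→d6:-→d7:-→d8:-→d9:-→d10:-→d11:-→d12:-→d13:-→d14:-→d15:-→d16:-→d17:-→d18:-→d19:-→d20:-→d21:-→d22:-→d23:-→d24:-→d25:-→d26:H4 -> H4
  + 125.47.183.68/30 (H4) depth=30
  + 18.54.0.0/20 (H1) depth=20
  lookup 125.47.183.68: bits 01111101001011111011011101000100 walk d0:H0→d1:-→d2:-→d3:-→d4:-→d5:-→d6:-→d7:-→d8:-→d9:-→d10:-→d11:-→d12:-→d13:-→d14:-→d15:-→d16:H0→d17:-→d18:-→d19:-→d20:-→d21:-→d22:-→d23:-→d24:H2→d25:-→d26:-→d27:-→d28:-→d29:-→d30:H4→d31:-→d32:H0 -> H0
  + 18.54.0.0/16 (H3) depth=16

== LOOKUPS ==
["H4","no-route","H1","H4","H2","H0","H3","H4","H4","H0","H4","H0"]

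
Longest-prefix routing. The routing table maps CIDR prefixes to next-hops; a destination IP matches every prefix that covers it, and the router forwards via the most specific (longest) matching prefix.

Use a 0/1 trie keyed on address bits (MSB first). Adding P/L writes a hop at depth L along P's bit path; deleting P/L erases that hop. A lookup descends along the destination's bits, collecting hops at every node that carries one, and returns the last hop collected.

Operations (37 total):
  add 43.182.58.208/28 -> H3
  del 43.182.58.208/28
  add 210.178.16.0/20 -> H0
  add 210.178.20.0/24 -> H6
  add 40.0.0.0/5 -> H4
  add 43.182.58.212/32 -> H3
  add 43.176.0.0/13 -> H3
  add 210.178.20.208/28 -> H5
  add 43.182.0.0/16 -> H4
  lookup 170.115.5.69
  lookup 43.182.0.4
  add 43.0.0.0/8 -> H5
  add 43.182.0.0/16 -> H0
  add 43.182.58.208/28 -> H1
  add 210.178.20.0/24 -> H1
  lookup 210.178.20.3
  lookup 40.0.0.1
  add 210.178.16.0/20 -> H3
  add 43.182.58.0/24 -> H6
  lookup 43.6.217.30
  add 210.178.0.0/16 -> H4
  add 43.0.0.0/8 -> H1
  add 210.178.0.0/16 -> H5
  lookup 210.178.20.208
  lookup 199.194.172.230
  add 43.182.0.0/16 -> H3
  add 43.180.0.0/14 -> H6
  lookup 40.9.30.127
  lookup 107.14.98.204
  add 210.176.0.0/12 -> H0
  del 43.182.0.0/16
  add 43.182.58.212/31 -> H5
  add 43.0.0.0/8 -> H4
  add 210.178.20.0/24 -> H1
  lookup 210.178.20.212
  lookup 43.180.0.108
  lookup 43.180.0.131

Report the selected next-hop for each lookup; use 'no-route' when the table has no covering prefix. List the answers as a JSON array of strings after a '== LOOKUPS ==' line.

Apply in order:
  add 43.182.58.208/28 -> H3 at depth 28
  - 43.182.58.208/28 clear@28
  add 210.178.16.0/20 -> H0 at depth 20
  add 210.178.20.0/24 -> H6 at depth 24
  add 40.0.0.0/5 -> H4 at depth 5
  add 43.182.58.212/32 -> H3 at depth 32
  add 43.176.0.0/13 -> H3 at depth 13
  add 210.178.20.208/28 -> H5 at depth 28
  add 43.182.0.0/16 -> H4 at depth 16
  lookup 170.115.5.69: bits 1 walk d0:-→d1:- -> no-route
  lookup 43.182.0.4: bits 001010111011011000 walk d0:-→d1:-→d2:-→d3:-→d4:-→d5:H4→d6:-→d7:-→d8:-→d9:-→d10:-→d11:-→d12:-→d13:H3→d14:-→d15:-→d16:H4→d17:-→d18:- -> H4
  add 43.0.0.0/8 -> H5 at depth 8
  add 43.182.0.0/16 -> H0 at depth 16
  add 43.182.58.208/28 -> H1 at depth 28
  add 210.178.20.0/24 -> H1 at depth 24
  lookup 210.178.20.3: bits 110100101011001000010100 walk d0:-→d1:-→d2:-→d3:-→d4:-→d5:-→d6:-→d7:-→d8:-→d9:-→d10:-→d11:-→d12:-→d13:-→d14:-→d15:-→d16:-→d17:-→d18:-→d19:-→d20:H0→d21:-→d22:-→d23:-→d24:H1 -> H1
  lookup 40.0.0.1: bits 001010 walk d0:-→d1:-→d2:-→d3:-→d4:-→d5:H4→d6:- -> H4
  add 210.178.16.0/20 -> H3 at depth 20
  add 43.182.58.0/24 -> H6 at depth 24
  lookup 43.6.217.30: bits 00101011 walk d0:-→d1:-→d2:-→d3:-→d4:-→d5:H4→d6:-→d7:-→d8:H5 -> H5
  add 210.178.0.0/16 -> H4 at depth 16
  add 43.0.0.0/8 -> H1 at depth 8
  add 210.178.0.0/16 -> H5 at depth 16
  lookup 210.178.20.208: bits 1101001010110010000101001101 walk d0:-→d1:-→d2:-→d3:-→d4:-→d5:-→d6:-→d7:-→d8:-→d9:-→d10:-→d11:-→d12:-→d13:-→d14:-→d15:-→d16:H5→d17:-→d18:-→d19:-→d20:H3→d21:-→d22:-→d23:-→d24:H1→d25:-→d26:-→d27:-→d28:H5 -> H5
  lookup 199.194.172.230: bits 110 walk d0:-→d1:-→d2:-→d3:- -> no-route
  add 43.182.0.0/16 -> H3 at depth 16
  add 43.180.0.0/14 -> H6 at depth 14
  lookup 40.9.30.127: bits 001010 walk d0:-→d1:-→d2:-→d3:-→d4:-→d5:H4→d6:- -> H4
  lookup 107.14.98.204: bits 0 walk d0:-→d1:- -> no-route
  add 210.176.0.0/12 -> H0 at depth 12
  - 43.182.0.0/16 clear@16
  add 43.182.58.212/31 -> H5 at depth 31
  add 43.0.0.0/8 -> H4 at depth 8
  add 210.178.20.0/24 -> H1 at depth 24
  lookup 210.178.20.212: bits 1101001010110010000101001101 walk d0:-→d1:-→d2:-→d3:-→d4:-→d5:-→d6:-→d7:-→d8:-→d9:-→d10:-→d11:-→d12:H0→d13:-→d14:-→d15:-→d16:H5→d17:-→d18:-→d19:-→d20:H3→d21:-→d22:-→d23:-→d24:H1→d25:-→d26:-→d27:-→d28:H5 -> H5
  lookup 43.180.0.108: bits 00101011101101 walk d0:-→d1:-→d2:-→d3:-→d4:-→d5:H4→d6:-→d7:-→d8:H4→d9:-→d10:-→d11:-→d12:-→d13:H3→d14:H6 -> H6
  lookup 43.180.0.131: bits 00101011101101 walk d0:-→d1:-→d2:-→d3:-→d4:-→d5:H4→d6:-→d7:-→d8:H4→d9:-→d10:-→d11:-→d12:-→d13:H3→d14:H6 -> H6

== LOOKUPS ==
["no-route","H4","H1","H4","H5","H5","no-route","H4","no-route","H5","H6","H6"]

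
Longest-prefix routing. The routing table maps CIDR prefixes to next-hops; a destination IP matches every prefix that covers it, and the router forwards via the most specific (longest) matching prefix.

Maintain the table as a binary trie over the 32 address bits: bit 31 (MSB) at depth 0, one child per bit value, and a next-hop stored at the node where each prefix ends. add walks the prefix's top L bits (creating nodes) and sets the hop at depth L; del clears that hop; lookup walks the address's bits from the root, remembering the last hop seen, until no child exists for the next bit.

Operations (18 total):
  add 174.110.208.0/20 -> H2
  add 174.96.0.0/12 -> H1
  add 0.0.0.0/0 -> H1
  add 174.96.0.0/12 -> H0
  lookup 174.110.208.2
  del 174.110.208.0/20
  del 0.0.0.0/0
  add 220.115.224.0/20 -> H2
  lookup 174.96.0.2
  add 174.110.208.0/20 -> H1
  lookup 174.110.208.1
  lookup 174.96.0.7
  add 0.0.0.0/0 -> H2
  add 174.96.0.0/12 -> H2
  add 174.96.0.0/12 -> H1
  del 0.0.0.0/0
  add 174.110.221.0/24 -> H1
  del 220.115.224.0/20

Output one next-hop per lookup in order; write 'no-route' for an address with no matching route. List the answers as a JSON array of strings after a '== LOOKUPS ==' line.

Trace:
  add 174.110.208.0/20 -> H2 at depth 20
  add 174.96.0.0/12 -> H1 at depth 12
  add 0.0.0.0/0 -> H1 at depth 0
  add 174.96.0.0/12 -> H0 at depth 12
  Q 174.110.208.2: descend 10101110011011101101 ; hops seen [H1,H0,H2] ; pick H2
  del 174.110.208.0/20 (clear depth 20)
  del 0.0.0.0/0 (clear depth 0)
  add 220.115.224.0/20 -> H2 at depth 20
  Q 174.96.0.2: descend 101011100110 ; hops seen [H0] ; pick H0
  add 174.110.208.0/20 -> H1 at depth 20
  Q 174.110.208.1: descend 10101110011011101101 ; hops seen [H0,H1] ; pick H1
  Q 174.96.0.7: descend 101011100110 ; hops seen [H0] ; pick H0
  add 0.0.0.0/0 -> H2 at depth 0
  add 174.96.0.0/12 -> H2 at depth 12
  add 174.96.0.0/12 -> H1 at depth 12
  del 0.0.0.0/0 (clear depth 0)
  add 174.110.221.0/24 -> H1 at depth 24
  del 220.115.224.0/20 (clear depth 20)

== LOOKUPS ==
["H2","H0","H1","H0"]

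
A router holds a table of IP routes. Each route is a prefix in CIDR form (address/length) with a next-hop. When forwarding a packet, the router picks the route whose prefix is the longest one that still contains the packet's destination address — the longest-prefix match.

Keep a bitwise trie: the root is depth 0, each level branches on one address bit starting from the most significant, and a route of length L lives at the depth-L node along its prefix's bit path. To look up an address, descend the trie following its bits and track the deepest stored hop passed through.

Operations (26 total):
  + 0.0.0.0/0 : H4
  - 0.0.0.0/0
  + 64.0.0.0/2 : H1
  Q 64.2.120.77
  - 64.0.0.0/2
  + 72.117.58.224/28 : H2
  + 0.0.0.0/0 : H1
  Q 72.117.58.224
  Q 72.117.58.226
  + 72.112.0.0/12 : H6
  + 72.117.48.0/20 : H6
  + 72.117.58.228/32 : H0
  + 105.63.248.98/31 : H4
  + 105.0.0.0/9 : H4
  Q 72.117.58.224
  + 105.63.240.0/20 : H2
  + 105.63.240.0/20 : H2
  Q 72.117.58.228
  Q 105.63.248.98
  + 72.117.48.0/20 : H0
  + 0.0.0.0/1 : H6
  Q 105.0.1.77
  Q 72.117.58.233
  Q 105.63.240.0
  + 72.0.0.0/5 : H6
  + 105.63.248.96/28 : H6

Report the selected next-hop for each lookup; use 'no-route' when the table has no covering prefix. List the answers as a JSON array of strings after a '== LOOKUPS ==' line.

Apply in order:
  add 0.0.0.0/0 -> H4 at depth 0
  del 0.0.0.0/0 (clear depth 0)
  add 64.0.0.0/2 -> H1 at depth 2
  ? 64.2.120.77  path d0:-→d1:-→d2:H1  best=H1
  del 64.0.0.0/2 (clear depth 2)
  add 72.117.58.224/28 -> H2 at depth 28
  add 0.0.0.0/0 -> H1 at depth 0
  ? 72.117.58.224  path d0:H1→d1:-→d2:-→d3:-→d4:-→d5:-→d6:-→d7:-→d8:-→d9:-→d10:-→d11:-→d12:-→d13:-→d14:-→d15:-→d16:-→d17:-→d18:-→d19:-→d20:-→d21:-→d22:-→d23:-→d24:-→d25:-→d26:-→d27:-→d28:H2  best=H2
  ? 72.117.58.226  path d0:H1→d1:-→d2:-→d3:-→d4:-→d5:-→d6:-→d7:-→d8:-→d9:-→d10:-→d11:-→d12:-→d13:-→d14:-→d15:-→d16:-→d17:-→d18:-→d19:-→d20:-→d21:-→d22:-→d23:-→d24:-→d25:-→d26:-→d27:-→d28:H2  best=H2
  add 72.112.0.0/12 -> H6 at depth 12
  add 72.117.48.0/20 -> H6 at depth 20
  add 72.117.58.228/32 -> H0 at depth 32
  add 105.63.248.98/31 -> H4 at depth 31
  add 105.0.0.0/9 -> H4 at depth 9
  ? 72.117.58.224  path d0:H1→d1:-→d2:-→d3:-→d4:-→d5:-→d6:-→d7:-→d8:-→d9:-→d10:-→d11:-→d12:H6→d13:-→d14:-→d15:-→d16:-→d17:-→d18:-→d19:-→d20:H6→d21:-→d22:-→d23:-→d24:-→d25:-→d26:-→d27:-→d28:H2→d29:-  best=H2
  add 105.63.240.0/20 -> H2 at depth 20
  add 105.63.240.0/20 -> H2 at depth 20
  ? 72.117.58.228  path d0:H1→d1:-→d2:-→d3:-→d4:-→d5:-→d6:-→d7:-→d8:-→d9:-→d10:-→d11:-→d12:H6→d13:-→d14:-→d15:-→d16:-→d17:-→d18:-→d19:-→d20:H6→d21:-→d22:-→d23:-→d24:-→d25:-→d26:-→d27:-→d28:H2→d29:-→d30:-→d31:-→d32:H0  best=H0
  ? 105.63.248.98  path d0:H1→d1:-→d2:-→d3:-→d4:-→d5:-→d6:-→d7:-→d8:-→d9:H4→d10:-→d11:-→d12:-→d13:-→d14:-→d15:-→d16:-→d17:-→d18:-→d19:-→d20:H2→d21:-→d22:-→d23:-→d24:-→d25:-→d26:-→d27:-→d28:-→d29:-→d30:-→d31:H4  best=H4
  add 72.117.48.0/20 -> H0 at depth 20
  add 0.0.0.0/1 -> H6 at depth 1
  ? 105.0.1.77  path d0:H1→d1:H6→d2:-→d3:-→d4:-→d5:-→d6:-→d7:-→d8:-→d9:H4→d10:-  best=H4
  ? 72.117.58.233  path d0:H1→d1:H6→d2:-→d3:-→d4:-→d5:-→d6:-→d7:-→d8:-→d9:-→d10:-→d11:-→d12:H6→d13:-→d14:-→d15:-→d16:-→d17:-→d18:-→d19:-→d20:H0→d21:-→d22:-→d23:-→d24:-→d25:-→d26:-→d27:-→d28:H2  best=H2
  ? 105.63.240.0  path d0:H1→d1:H6→d2:-→d3:-→d4:-→d5:-→d6:-→d7:-→d8:-→d9:H4→d10:-→d11:-→d12:-→d13:-→d14:-→d15:-→d16:-→d17:-→d18:-→d19:-→d20:H2  best=H2
  add 72.0.0.0/5 -> H6 at depth 5
  add 105.63.248.96/28 -> H6 at depth 28

== LOOKUPS ==
["H1","H2","H2","H2","H0","H4","H4","H2","H2"]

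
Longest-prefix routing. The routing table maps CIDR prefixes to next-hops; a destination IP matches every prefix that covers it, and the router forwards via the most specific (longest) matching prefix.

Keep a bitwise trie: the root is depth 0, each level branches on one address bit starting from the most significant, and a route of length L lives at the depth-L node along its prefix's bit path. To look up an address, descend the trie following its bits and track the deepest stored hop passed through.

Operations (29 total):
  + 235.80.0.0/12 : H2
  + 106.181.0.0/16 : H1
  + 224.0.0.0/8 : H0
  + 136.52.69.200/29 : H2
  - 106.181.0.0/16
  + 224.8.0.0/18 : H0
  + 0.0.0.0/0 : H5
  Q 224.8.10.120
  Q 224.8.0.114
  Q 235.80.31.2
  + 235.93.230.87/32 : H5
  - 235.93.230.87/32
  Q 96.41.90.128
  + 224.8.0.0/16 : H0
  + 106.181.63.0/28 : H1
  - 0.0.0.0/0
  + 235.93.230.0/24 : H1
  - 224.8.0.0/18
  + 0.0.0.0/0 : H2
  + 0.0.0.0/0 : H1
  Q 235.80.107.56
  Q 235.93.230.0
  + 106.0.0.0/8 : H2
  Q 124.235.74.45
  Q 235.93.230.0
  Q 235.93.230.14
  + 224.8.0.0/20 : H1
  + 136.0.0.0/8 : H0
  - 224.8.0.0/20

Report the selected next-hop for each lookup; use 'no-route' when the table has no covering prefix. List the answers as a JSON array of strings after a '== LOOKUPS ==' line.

Trace:
  add 235.80.0.0/12 -> H2 at depth 12
  add 106.181.0.0/16 -> H1 at depth 16
  add 224.0.0.0/8 -> H0 at depth 8
  add 136.52.69.200/29 -> H2 at depth 29
  - 106.181.0.0/16 clear@16
  add 224.8.0.0/18 -> H0 at depth 18
  add 0.0.0.0/0 -> H5 at depth 0
  ? 224.8.10.120  path d0:H5→d1:-→d2:-→d3:-→d4:-→d5:-→d6:-→d7:-→d8:H0→d9:-→d10:-→d11:-→d12:-→d13:-→d14:-→d15:-→d16:-→d17:-→d18:H0  best=H0
  ? 224.8.0.114  path d0:H5→d1:-→d2:-→d3:-→d4:-→d5:-→d6:-→d7:-→d8:H0→d9:-→d10:-→d11:-→d12:-→d13:-→d14:-→d15:-→d16:-→d17:-→d18:H0  best=H0
  ? 235.80.31.2  path d0:H5→d1:-→d2:-→d3:-→d4:-→d5:-→d6:-→d7:-→d8:-→d9:-→d10:-→d11:-→d12:H2  best=H2
  add 235.93.230.87/32 -> H5 at depth 32
  - 235.93.230.87/32 clear@32
  ? 96.41.90.128  path d0:H5→d1:-→d2:-→d3:-→d4:-  best=H5
  add 224.8.0.0/16 -> H0 at depth 16
  add 106.181.63.0/28 -> H1 at depth 28
  - 0.0.0.0/0 clear@0
  add 235.93.230.0/24 -> H1 at depth 24
  - 224.8.0.0/18 clear@18
  add 0.0.0.0/0 -> H2 at depth 0
  add 0.0.0.0/0 -> H1 at depth 0
  ? 235.80.107.56  path d0:H1→d1:-→d2:-→d3:-→d4:-→d5:-→d6:-→d7:-→d8:-→d9:-→d10:-→d11:-→d12:H2  best=H2
  ? 235.93.230.0  path d0:H1→d1:-→d2:-→d3:-→d4:-→d5:-→d6:-→d7:-→d8:-→d9:-→d10:-→d11:-→d12:H2→d13:-→d14:-→d15:-→d16:-→d17:-→d18:-→d19:-→d20:-→d21:-→d22:-→d23:-→d24:H1→d25:-  best=H1
  add 106.0.0.0/8 -> H2 at depth 8
  ? 124.235.74.45  path d0:H1→d1:-→d2:-→d3:-  best=H1
  ? 235.93.230.0  path d0:H1→d1:-→d2:-→d3:-→d4:-→d5:-→d6:-→d7:-→d8:-→d9:-→d10:-→d11:-→d12:H2→d13:-→d14:-→d15:-→d16:-→d17:-→d18:-→d19:-→d20:-→d21:-→d22:-→d23:-→d24:H1→d25:-  best=H1
  ? 235.93.230.14  path d0:H1→d1:-→d2:-→d3:-→d4:-→d5:-→d6:-→d7:-→d8:-→d9:-→d10:-→d11:-→d12:H2→d13:-→d14:-→d15:-→d16:-→d17:-→d18:-→d19:-→d20:-→d21:-→d22:-→d23:-→d24:H1→d25:-  best=H1
  add 224.8.0.0/20 -> H1 at depth 20
  add 136.0.0.0/8 -> H0 at depth 8
  - 224.8.0.0/20 clear@20

== LOOKUPS ==
["H0","H0","H2","H5","H2","H1","H1","H1","H1"]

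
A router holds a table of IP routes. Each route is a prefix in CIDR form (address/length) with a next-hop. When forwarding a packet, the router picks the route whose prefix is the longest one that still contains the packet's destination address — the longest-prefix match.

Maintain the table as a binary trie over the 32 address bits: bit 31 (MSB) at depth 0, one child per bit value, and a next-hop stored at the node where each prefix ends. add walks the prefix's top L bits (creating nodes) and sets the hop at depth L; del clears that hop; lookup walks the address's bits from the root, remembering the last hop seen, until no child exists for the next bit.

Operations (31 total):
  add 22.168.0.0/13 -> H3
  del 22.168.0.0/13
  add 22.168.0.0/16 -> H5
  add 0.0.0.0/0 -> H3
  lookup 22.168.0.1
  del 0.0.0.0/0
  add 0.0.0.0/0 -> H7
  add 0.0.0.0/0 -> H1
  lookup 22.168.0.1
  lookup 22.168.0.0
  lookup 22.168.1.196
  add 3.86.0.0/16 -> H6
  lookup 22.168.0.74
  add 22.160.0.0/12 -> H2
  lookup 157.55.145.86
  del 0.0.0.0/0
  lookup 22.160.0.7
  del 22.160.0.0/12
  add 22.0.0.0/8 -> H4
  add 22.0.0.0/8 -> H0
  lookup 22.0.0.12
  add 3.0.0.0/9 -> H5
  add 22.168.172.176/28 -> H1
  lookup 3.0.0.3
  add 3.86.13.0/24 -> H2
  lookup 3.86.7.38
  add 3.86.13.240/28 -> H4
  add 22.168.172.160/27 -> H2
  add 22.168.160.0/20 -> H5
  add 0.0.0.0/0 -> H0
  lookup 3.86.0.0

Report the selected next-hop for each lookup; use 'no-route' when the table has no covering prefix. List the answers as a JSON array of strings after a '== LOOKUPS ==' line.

Apply in order:
  + 22.168.0.0/13 (H3) depth=13
  - 22.168.0.0/13 clear@13
  + 22.168.0.0/16 (H5) depth=16
  + 0.0.0.0/0 (H3) depth=0
  Q 22.168.0.1: descend 0001011010101000 ; hops seen [H3,H5] ; pick H5
  - 0.0.0.0/0 clear@0
  + 0.0.0.0/0 (H7) depth=0
  + 0.0.0.0/0 (H1) depth=0
  Q 22.168.0.1: descend 0001011010101000 ; hops seen [H1,H5] ; pick H5
  Q 22.168.0.0: descend 0001011010101000 ; hops seen [H1,H5] ; pick H5
  Q 22.168.1.196: descend 0001011010101000 ; hops seen [H1,H5] ; pick H5
  + 3.86.0.0/16 (H6) depth=16
  Q 22.168.0.74: descend 0001011010101000 ; hops seen [H1,H5] ; pick H5
  + 22.160.0.0/12 (H2) depth=12
  Q 157.55.145.86: descend ε ; hops seen [H1] ; pick H1
  - 0.0.0.0/0 clear@0
  Q 22.160.0.7: descend 000101101010 ; hops seen [H2] ; pick H2
  - 22.160.0.0/12 clear@12
  + 22.0.0.0/8 (H4) depth=8
  + 22.0.0.0/8 (H0) depth=8
  Q 22.0.0.12: descend 00010110 ; hops seen [H0] ; pick H0
  + 3.0.0.0/9 (H5) depth=9
  + 22.168.172.176/28 (H1) depth=28
  Q 3.0.0.3: descend 000000110 ; hops seen [H5] ; pick H5
  + 3.86.13.0/24 (H2) depth=24
  Q 3.86.7.38: descend 00000011010101100000 ; hops seen [H5,H6] ; pick H6
  + 3.86.13.240/28 (H4) depth=28
  + 22.168.172.160/27 (H2) depth=27
  + 22.168.160.0/20 (H5) depth=20
  + 0.0.0.0/0 (H0) depth=0
  Q 3.86.0.0: descend 00000011010101100000 ; hops seen [H0,H5,H6] ; pick H6

== LOOKUPS ==
["H5","H5","H5","H5","H5","H1","H2","H0","H5","H6","H6"]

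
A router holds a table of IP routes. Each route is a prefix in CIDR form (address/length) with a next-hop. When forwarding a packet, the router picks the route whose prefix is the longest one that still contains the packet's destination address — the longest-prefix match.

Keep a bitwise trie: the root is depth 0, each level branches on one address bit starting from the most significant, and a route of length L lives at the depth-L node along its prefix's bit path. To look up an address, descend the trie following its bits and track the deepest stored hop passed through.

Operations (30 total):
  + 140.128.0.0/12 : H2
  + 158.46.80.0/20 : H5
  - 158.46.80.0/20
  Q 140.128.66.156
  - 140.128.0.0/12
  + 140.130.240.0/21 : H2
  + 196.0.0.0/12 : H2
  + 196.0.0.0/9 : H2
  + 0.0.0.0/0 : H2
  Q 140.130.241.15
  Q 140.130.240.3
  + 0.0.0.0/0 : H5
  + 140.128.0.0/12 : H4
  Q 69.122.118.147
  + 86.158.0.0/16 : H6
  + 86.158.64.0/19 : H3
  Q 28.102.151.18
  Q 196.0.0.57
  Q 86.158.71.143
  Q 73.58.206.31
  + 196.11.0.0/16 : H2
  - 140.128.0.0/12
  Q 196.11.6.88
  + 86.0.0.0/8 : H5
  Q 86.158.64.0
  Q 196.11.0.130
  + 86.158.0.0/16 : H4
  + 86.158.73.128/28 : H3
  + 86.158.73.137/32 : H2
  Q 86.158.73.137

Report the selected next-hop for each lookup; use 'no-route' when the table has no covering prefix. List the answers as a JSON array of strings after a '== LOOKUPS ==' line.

Trace:
  add 140.128.0.0/12 -> H2 at depth 12
  add 158.46.80.0/20 -> H5 at depth 20
  del 158.46.80.0/20 (clear depth 20)
  lookup 140.128.66.156: bits 100011001000 walk d0:-→d1:-→d2:-→d3:-→d4:-→d5:-→d6:-→d7:-→d8:-→d9:-→d10:-→d11:-→d12:H2 -> H2
  del 140.128.0.0/12 (clear depth 12)
  add 140.130.240.0/21 -> H2 at depth 21
  add 196.0.0.0/12 -> H2 at depth 12
  add 196.0.0.0/9 -> H2 at depth 9
  add 0.0.0.0/0 -> H2 at depth 0
  lookup 140.130.241.15: bits 100011001000001011110 walk d0:H2→d1:-→d2:-→d3:-→d4:-→d5:-→d6:-→d7:-→d8:-→d9:-→d10:-→d11:-→d12:-→d13:-→d14:-→d15:-→d16:-→d17:-→d18:-→d19:-→d20:-→d21:H2 -> H2
  lookup 140.130.240.3: bits 100011001000001011110 walk d0:H2→d1:-→d2:-→d3:-→d4:-→d5:-→d6:-→d7:-→d8:-→d9:-→d10:-→d11:-→d12:-→d13:-→d14:-→d15:-→d16:-→d17:-→d18:-→d19:-→d20:-→d21:H2 -> H2
  add 0.0.0.0/0 -> H5 at depth 0
  add 140.128.0.0/12 -> H4 at depth 12
  lookup 69.122.118.147: bits ε walk d0:H5 -> H5
  add 86.158.0.0/16 -> H6 at depth 16
  add 86.158.64.0/19 -> H3 at depth 19
  lookup 28.102.151.18: bits 0 walk d0:H5→d1:- -> H5
  lookup 196.0.0.57: bits 110001000000 walk d0:H5→d1:-→d2:-→d3:-→d4:-→d5:-→d6:-→d7:-→d8:-→d9:H2→d10:-→d11:-→d12:H2 -> H2
  lookup 86.158.71.143: bits 0101011010011110010 walk d0:H5→d1:-→d2:-→d3:-→d4:-→d5:-→d6:-→d7:-→d8:-→d9:-→d10:-→d11:-→d12:-→d13:-→d14:-→d15:-→d16:H6→d17:-→d18:-→d19:H3 -> H3
  lookup 73.58.206.31: bits 010 walk d0:H5→d1:-→d2:-→d3:- -> H5
  add 196.11.0.0/16 -> H2 at depth 16
  del 140.128.0.0/12 (clear depth 12)
  lookup 196.11.6.88: bits 1100010000001011 walk d0:H5→d1:-→d2:-→d3:-→d4:-→d5:-→d6:-→d7:-→d8:-→d9:H2→d10:-→d11:-→d12:H2→d13:-→d14:-→d15:-→d16:H2 -> H2
  add 86.0.0.0/8 -> H5 at depth 8
  lookup 86.158.64.0: bits 0101011010011110010 walk d0:H5→d1:-→d2:-→d3:-→d4:-→d5:-→d6:-→d7:-→d8:H5→d9:-→d10:-→d11:-→d12:-→d13:-→d14:-→d15:-→d16:H6→d17:-→d18:-→d19:H3 -> H3
  lookup 196.11.0.130: bits 1100010000001011 walk d0:H5→d1:-→d2:-→d3:-→d4:-→d5:-→d6:-→d7:-→d8:-→d9:H2→d10:-→d11:-→d12:H2→d13:-→d14:-→d15:-→d16:H2 -> H2
  add 86.158.0.0/16 -> H4 at depth 16
  add 86.158.73.128/28 -> H3 at depth 28
  add 86.158.73.137/32 -> H2 at depth 32
  lookup 86.158.73.137: bits 01010110100111100100100110001001 walk d0:H5→d1:-→d2:-→d3:-→d4:-→d5:-→d6:-→d7:-→d8:H5→d9:-→d10:-→d11:-→d12:-→d13:-→d14:-→d15:-→d16:H4→d17:-→d18:-→d19:H3→d20:-→d21:-→d22:-→d23:-→d24:-→d25:-→d26:-→d27:-→d28:H3→d29:-→d30:-→d31:-→d32:H2 -> H2

== LOOKUPS ==
["H2","H2","H2","H5","H5","H2","H3","H5","H2","H3","H2","H2"]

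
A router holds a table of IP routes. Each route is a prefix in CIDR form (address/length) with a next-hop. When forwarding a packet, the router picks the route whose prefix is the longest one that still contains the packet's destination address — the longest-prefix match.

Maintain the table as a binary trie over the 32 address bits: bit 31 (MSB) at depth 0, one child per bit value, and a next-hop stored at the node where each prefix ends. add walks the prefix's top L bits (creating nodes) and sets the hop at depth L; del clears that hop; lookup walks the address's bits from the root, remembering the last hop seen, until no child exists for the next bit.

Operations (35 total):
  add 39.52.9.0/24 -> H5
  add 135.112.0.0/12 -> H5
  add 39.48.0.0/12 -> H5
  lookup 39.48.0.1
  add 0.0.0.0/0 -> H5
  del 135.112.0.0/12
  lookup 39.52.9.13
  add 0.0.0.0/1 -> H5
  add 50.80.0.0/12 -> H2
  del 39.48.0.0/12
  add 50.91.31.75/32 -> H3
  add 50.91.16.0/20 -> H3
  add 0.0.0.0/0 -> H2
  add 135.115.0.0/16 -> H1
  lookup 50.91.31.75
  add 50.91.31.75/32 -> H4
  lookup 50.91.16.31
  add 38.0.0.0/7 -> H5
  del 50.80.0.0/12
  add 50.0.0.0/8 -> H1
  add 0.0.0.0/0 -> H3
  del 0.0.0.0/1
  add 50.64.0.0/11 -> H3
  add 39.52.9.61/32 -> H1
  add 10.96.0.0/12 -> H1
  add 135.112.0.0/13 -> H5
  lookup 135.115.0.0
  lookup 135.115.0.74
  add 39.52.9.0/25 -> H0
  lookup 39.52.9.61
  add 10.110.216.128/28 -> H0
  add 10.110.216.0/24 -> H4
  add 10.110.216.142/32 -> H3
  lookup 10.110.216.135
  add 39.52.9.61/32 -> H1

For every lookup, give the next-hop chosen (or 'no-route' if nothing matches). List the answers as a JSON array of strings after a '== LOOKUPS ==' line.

Process each operation:
  + 39.52.9.0/24 (H5) depth=24
  + 135.112.0.0/12 (H5) depth=12
  + 39.48.0.0/12 (H5) depth=12
  ? 39.48.0.1  path d0:-→d1:-→d2:-→d3:-→d4:-→d5:-→d6:-→d7:-→d8:-→d9:-→d10:-→d11:-→d12:H5→d13:-  best=H5
  + 0.0.0.0/0 (H5) depth=0
  del 135.112.0.0/12 (clear depth 12)
  ? 39.52.9.13  path d0:H5→d1:-→d2:-→d3:-→d4:-→d5:-→d6:-→d7:-→d8:-→d9:-→d10:-→d11:-→d12:H5→d13:-→d14:-→d15:-→d16:-→d17:-→d18:-→d19:-→d20:-→d21:-→d22:-→d23:-→d24:H5  best=H5
  + 0.0.0.0/1 (H5) depth=1
  + 50.80.0.0/12 (H2) depth=12
  del 39.48.0.0/12 (clear depth 12)
  + 50.91.31.75/32 (H3) depth=32
  + 50.91.16.0/20 (H3) depth=20
  + 0.0.0.0/0 (H2) depth=0
  + 135.115.0.0/16 (H1) depth=16
  ? 50.91.31.75  path d0:H2→d1:H5→d2:-→d3:-→d4:-→d5:-→d6:-→d7:-→d8:-→d9:-→d10:-→d11:-→d12:H2→d13:-→d14:-→d15:-→d16:-→d17:-→d18:-→d19:-→d20:H3→d21:-→d22:-→d23:-→d24:-→d25:-→d26:-→d27:-→d28:-→d29:-→d30:-→d31:-→d32:H3  best=H3
  + 50.91.31.75/32 (H4) depth=32
  ? 50.91.16.31  path d0:H2→d1:H5→d2:-→d3:-→d4:-→d5:-→d6:-→d7:-→d8:-→d9:-→d10:-→d11:-→d12:H2→d13:-→d14:-→d15:-→d16:-→d17:-→d18:-→d19:-→d20:H3  best=H3
  + 38.0.0.0/7 (H5) depth=7
  del 50.80.0.0/12 (clear depth 12)
  + 50.0.0.0/8 (H1) depth=8
  + 0.0.0.0/0 (H3) depth=0
  del 0.0.0.0/1 (clear depth 1)
  + 50.64.0.0/11 (H3) depth=11
  + 39.52.9.61/32 (H1) depth=32
  + 10.96.0.0/12 (H1) depth=12
  + 135.112.0.0/13 (H5) depth=13
  ? 135.115.0.0  path d0:H3→d1:-→d2:-→d3:-→d4:-→d5:-→d6:-→d7:-→d8:-→d9:-→d10:-→d11:-→d12:-→d13:H5→d14:-→d15:-→d16:H1  best=H1
  ? 135.115.0.74  path d0:H3→d1:-→d2:-→d3:-→d4:-→d5:-→d6:-→d7:-→d8:-→d9:-→d10:-→d11:-→d12:-→d13:H5→d14:-→d15:-→d16:H1  best=H1
  + 39.52.9.0/25 (H0) depth=25
  ? 39.52.9.61  path d0:H3→d1:-→d2:-→d3:-→d4:-→d5:-→d6:-→d7:H5→d8:-→d9:-→d10:-→d11:-→d12:-→d13:-→d14:-→d15:-→d16:-→d17:-→d18:-→d19:-→d20:-→d21:-→d22:-→d23:-→d24:H5→d25:H0→d26:-→d27:-→d28:-→d29:-→d30:-→d31:-→d32:H1  best=H1
  + 10.110.216.128/28 (H0) depth=28
  + 10.110.216.0/24 (H4) depth=24
  + 10.110.216.142/32 (H3) depth=32
  ? 10.110.216.135  path d0:H3→d1:-→d2:-→d3:-→d4:-→d5:-→d6:-→d7:-→d8:-→d9:-→d10:-→d11:-→d12:H1→d13:-→d14:-→d15:-→d16:-→d17:-→d18:-→d19:-→d20:-→d21:-→d22:-→d23:-→d24:H4→d25:-→d26:-→d27:-→d28:H0  best=H0
  + 39.52.9.61/32 (H1) depth=32

== LOOKUPS ==
["H5","H5","H3","H3","H1","H1","H1","H0"]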